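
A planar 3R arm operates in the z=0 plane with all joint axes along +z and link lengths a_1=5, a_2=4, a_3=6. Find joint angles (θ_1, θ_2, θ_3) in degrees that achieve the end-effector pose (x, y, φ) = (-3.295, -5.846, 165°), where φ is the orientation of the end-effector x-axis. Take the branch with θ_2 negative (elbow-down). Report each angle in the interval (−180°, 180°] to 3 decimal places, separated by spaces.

wrist centre = target − a_3·(cos φ, sin φ) = (2.5006, -7.3989)
cos θ_2 = (60.9967−5²−4²)/(2·5·4) = 0.4999; θ_2 = -60.0054° (elbow-down)
β = atan2(-7.3989,2.5006) = -71.3267°; ψ = atan2(-3.4643,6.9997) = -26.3318°
θ_1 = β − ψ = -44.9949°
θ_3 = φ − θ_1 − θ_2 = -89.9997° (wrapped to (-180°,180°])

-44.995 -60.005 -90.000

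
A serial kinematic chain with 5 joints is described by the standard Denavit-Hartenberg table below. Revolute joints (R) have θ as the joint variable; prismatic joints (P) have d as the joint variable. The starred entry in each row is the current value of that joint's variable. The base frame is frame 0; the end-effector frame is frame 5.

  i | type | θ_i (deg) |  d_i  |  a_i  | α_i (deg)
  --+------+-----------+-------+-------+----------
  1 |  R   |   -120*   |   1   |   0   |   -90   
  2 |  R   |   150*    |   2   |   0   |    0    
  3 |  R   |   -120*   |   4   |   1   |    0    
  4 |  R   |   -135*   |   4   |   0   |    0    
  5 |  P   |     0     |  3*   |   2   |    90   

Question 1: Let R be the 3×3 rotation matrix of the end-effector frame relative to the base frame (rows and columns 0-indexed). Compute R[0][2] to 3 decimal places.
End-effector z-axis (col 2 of R) = (0.4830,0.8365,-0.2588)
R[0][2] = 0.4830

0.483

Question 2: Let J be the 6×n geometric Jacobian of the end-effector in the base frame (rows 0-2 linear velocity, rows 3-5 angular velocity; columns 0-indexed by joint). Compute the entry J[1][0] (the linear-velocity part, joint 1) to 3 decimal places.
axis z_0 = ẑ; lever o_n−o_0 = (11.0841,-6.8017,2.4319)
cross product → J_v[:, 0] = (6.8017,11.0841,-0.0000)
J_ω[:, 0] = z_0
entry J[1][0] = 11.0841

11.084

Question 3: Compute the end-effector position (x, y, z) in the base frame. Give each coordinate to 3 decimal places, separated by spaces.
11.084 -6.802 2.432

after link 1: o_1 = (0.0000, 0.0000, 1.0000)
after link 2: o_2 = (1.7321, -1.0000, 1.0000)
after link 3: o_3 = (4.7631, -3.7500, 0.5000)
after link 4: o_4 = (8.2272, -5.7500, 0.5000)
after link 5: o_5 = (11.0841, -6.8017, 2.4319)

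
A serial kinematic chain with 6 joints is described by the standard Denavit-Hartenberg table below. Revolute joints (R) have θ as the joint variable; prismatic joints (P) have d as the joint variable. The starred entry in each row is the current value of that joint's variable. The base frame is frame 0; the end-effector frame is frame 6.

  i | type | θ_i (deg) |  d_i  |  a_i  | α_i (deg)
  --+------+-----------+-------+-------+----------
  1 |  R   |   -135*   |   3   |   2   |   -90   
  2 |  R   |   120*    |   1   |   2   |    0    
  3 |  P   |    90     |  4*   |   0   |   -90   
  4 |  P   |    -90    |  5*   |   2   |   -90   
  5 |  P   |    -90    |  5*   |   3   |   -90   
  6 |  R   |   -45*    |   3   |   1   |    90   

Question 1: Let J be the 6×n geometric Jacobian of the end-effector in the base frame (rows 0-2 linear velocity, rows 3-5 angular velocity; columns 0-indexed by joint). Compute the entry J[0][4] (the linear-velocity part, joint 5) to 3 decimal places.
0.612

prismatic axis z_4 = (0.6124,0.6124,0.5000)
J_v[:, 4] = z_4; J_ω[:, 4] = (0,0,0)
entry J[0][4] = 0.6124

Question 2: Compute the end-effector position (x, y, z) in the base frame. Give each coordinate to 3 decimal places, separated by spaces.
after link 1: o_1 = (-1.4142, -1.4142, 3.0000)
after link 2: o_2 = (-0.0000, -1.4142, 1.2679)
after link 3: o_3 = (2.8284, -4.2426, 1.2679)
after link 4: o_4 = (2.4749, -7.4246, 5.5981)
after link 5: o_5 = (4.4761, -5.4234, 10.6962)
after link 6: o_6 = (6.7804, -7.3617, 11.6621)

6.780 -7.362 11.662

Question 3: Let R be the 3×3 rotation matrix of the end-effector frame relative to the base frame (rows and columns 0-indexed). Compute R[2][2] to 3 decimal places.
End-effector z-axis (col 2 of R) = (0.6830,0.6830,-0.2588)
R[2][2] = -0.2588

-0.259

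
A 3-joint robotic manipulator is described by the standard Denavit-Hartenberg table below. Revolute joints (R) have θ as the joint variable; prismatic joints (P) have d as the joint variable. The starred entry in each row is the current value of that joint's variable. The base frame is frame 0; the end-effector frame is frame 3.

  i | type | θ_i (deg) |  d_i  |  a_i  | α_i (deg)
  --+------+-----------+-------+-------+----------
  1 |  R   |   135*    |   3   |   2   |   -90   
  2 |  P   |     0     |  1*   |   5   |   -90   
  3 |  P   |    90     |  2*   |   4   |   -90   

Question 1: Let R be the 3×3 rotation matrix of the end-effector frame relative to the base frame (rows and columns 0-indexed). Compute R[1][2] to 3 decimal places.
-0.707

End-effector z-axis (col 2 of R) = (0.7071,-0.7071,-0.0000)
R[1][2] = -0.7071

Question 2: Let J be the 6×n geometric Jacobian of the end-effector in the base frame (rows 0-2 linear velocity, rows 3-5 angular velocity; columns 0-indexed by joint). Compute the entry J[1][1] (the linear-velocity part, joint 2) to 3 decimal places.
-0.707

prismatic axis z_1 = (-0.7071,-0.7071,0.0000)
J_v[:, 1] = z_1; J_ω[:, 1] = (0,0,0)
entry J[1][1] = -0.7071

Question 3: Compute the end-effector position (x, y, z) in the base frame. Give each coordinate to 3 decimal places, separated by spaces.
-2.828 7.071 1.000

after link 1: o_1 = (-1.4142, 1.4142, 3.0000)
after link 2: o_2 = (-5.6569, 4.2426, 3.0000)
after link 3: o_3 = (-2.8284, 7.0711, 1.0000)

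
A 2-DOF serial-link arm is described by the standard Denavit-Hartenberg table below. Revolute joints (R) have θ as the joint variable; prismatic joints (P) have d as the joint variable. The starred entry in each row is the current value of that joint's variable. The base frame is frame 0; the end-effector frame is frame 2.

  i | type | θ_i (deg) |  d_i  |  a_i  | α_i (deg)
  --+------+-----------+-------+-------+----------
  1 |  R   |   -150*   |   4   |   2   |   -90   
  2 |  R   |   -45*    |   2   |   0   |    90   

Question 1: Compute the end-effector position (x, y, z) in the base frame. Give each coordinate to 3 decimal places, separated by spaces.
after link 1: o_1 = (-1.7321, -1.0000, 4.0000)
after link 2: o_2 = (-0.7321, -2.7321, 4.0000)

-0.732 -2.732 4.000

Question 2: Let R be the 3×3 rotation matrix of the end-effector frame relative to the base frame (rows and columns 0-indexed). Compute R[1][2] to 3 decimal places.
End-effector z-axis (col 2 of R) = (0.6124,0.3536,0.7071)
R[1][2] = 0.3536

0.354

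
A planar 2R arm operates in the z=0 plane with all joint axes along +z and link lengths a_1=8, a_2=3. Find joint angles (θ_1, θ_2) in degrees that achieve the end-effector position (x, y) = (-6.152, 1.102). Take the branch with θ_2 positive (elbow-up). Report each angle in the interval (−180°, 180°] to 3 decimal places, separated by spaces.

150.002 134.996

cos θ_2 = (39.0615−8²−3²)/(2·8·3) = -0.7071; θ_2 = 134.9956° (elbow-up)
β = atan2(1.1020,-6.1520) = 169.8444°; ψ = atan2(2.1215,5.8788) = 19.8429°
θ_1 = β − ψ = 150.0015°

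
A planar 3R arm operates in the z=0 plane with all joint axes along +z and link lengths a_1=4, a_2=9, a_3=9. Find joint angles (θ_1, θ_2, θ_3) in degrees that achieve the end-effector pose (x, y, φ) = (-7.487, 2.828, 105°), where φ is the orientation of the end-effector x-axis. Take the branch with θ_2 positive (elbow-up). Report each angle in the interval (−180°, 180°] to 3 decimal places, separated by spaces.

wrist centre = target − a_3·(cos φ, sin φ) = (-5.1576, -5.8653)
cos θ_2 = (61.0033−4²−9²)/(2·4·9) = -0.5000; θ_2 = 119.9970° (elbow-up)
β = atan2(-5.8653,-5.1576) = -131.3265°; ψ = atan2(7.7945,-0.4996) = 93.6674°
θ_1 = β − ψ = -224.9939°
θ_3 = φ − θ_1 − θ_2 = -150.0031° (wrapped to (-180°,180°])

135.006 119.997 -150.003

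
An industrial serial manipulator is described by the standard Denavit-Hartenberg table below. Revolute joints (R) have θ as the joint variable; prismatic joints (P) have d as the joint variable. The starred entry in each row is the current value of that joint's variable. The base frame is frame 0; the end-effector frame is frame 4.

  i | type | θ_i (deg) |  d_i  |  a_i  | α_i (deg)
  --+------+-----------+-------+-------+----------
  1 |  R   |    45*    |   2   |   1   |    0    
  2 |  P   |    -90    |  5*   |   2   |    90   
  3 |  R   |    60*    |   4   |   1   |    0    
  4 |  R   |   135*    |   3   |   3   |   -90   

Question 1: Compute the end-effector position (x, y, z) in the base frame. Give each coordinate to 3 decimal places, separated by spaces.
-4.524 -3.961 7.090

after link 1: o_1 = (0.7071, 0.7071, 2.0000)
after link 2: o_2 = (2.1213, -0.7071, 7.0000)
after link 3: o_3 = (-0.3536, -3.8891, 7.8660)
after link 4: o_4 = (-4.5239, -3.9614, 7.0896)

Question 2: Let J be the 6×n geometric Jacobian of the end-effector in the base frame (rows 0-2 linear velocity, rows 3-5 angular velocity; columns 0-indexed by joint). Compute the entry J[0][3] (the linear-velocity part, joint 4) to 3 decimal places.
0.549

axis z_3 = (-0.7071,-0.7071,0.0000); lever o_n−o_3 = (-4.1704,-0.0723,-0.7765)
cross product → J_v[:, 3] = (0.5490,-0.5490,-2.8978)
J_ω[:, 3] = z_3
entry J[0][3] = 0.5490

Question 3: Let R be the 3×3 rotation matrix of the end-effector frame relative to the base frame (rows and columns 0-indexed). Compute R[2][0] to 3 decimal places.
End-effector x-axis (col 0 of R) = (-0.6830,0.6830,-0.2588)
R[2][0] = -0.2588

-0.259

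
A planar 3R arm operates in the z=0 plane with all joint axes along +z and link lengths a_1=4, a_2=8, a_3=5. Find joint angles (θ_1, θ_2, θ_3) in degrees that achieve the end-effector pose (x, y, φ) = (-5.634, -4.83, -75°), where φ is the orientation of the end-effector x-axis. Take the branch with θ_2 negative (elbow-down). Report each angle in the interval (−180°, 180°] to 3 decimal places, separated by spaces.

wrist centre = target − a_3·(cos φ, sin φ) = (-6.9281, -0.0004)
cos θ_2 = (47.9985−4²−8²)/(2·4·8) = -0.5000; θ_2 = -120.0015° (elbow-down)
β = atan2(-0.0004,-6.9281) = -179.9969°; ψ = atan2(-6.9281,-0.0002) = -90.0015°
θ_1 = β − ψ = -89.9954°
θ_3 = φ − θ_1 − θ_2 = 134.9969° (wrapped to (-180°,180°])

-89.995 -120.002 134.997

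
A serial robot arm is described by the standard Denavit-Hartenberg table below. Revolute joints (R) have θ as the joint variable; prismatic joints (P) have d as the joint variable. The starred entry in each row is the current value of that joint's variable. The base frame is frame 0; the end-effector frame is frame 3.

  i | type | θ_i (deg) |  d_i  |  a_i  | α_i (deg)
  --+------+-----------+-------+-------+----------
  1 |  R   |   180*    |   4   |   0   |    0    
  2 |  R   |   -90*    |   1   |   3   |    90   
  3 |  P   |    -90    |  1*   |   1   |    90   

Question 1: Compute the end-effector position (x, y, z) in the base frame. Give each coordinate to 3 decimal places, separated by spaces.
after link 1: o_1 = (0.0000, 0.0000, 4.0000)
after link 2: o_2 = (0.0000, 3.0000, 5.0000)
after link 3: o_3 = (1.0000, 3.0000, 4.0000)

1.000 3.000 4.000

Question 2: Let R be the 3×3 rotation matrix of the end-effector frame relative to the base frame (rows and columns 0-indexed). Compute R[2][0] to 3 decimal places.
End-effector x-axis (col 0 of R) = (0.0000,0.0000,-1.0000)
R[2][0] = -1.0000

-1.000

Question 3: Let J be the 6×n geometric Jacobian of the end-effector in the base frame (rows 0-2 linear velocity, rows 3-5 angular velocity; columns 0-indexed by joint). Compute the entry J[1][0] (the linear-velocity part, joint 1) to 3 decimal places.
1.000

axis z_0 = ẑ; lever o_n−o_0 = (1.0000,3.0000,4.0000)
cross product → J_v[:, 0] = (-3.0000,1.0000,0.0000)
J_ω[:, 0] = z_0
entry J[1][0] = 1.0000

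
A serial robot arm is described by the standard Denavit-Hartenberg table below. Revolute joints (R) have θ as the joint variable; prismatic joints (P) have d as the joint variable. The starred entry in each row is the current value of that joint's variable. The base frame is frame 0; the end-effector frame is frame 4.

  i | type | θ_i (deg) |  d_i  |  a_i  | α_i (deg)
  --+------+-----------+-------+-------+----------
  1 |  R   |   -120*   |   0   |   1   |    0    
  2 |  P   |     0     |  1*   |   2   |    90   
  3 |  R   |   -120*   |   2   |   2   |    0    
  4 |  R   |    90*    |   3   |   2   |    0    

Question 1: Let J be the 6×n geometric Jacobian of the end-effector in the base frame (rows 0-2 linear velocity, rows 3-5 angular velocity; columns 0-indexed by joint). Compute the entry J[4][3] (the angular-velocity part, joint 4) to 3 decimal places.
axis z_3 = (-0.8660,0.5000,0.0000); lever o_n−o_3 = (-3.4641,-0.0000,-1.0000)
cross product → J_v[:, 3] = (-0.5000,-0.8660,1.7321)
J_ω[:, 3] = z_3
entry J[4][3] = 0.5000

0.500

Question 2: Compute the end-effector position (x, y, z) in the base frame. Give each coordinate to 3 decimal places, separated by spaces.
after link 1: o_1 = (-0.5000, -0.8660, 0.0000)
after link 2: o_2 = (-1.5000, -2.5981, 1.0000)
after link 3: o_3 = (-2.7321, -0.7321, -0.7321)
after link 4: o_4 = (-6.1962, -0.7321, -1.7321)

-6.196 -0.732 -1.732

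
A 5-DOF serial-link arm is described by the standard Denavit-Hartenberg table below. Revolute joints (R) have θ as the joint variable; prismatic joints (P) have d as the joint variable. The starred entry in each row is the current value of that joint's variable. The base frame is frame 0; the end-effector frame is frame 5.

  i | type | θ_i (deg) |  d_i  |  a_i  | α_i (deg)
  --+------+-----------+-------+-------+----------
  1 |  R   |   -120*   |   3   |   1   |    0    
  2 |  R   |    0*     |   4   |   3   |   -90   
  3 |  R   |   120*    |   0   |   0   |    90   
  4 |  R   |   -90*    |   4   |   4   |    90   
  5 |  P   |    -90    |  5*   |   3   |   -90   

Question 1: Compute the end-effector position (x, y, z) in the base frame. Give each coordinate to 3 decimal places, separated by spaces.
-7.147 -4.379 10.830

after link 1: o_1 = (-0.5000, -0.8660, 3.0000)
after link 2: o_2 = (-2.0000, -3.4641, 7.0000)
after link 3: o_3 = (-2.0000, -3.4641, 7.0000)
after link 4: o_4 = (-7.1962, -4.4641, 5.0000)
after link 5: o_5 = (-7.1471, -4.3792, 10.8301)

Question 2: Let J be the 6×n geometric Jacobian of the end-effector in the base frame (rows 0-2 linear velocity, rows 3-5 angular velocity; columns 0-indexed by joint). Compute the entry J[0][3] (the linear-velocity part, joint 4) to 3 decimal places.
-3.330

axis z_3 = (-0.4330,-0.7500,-0.5000); lever o_n−o_3 = (-5.1471,-0.9151,3.8301)
cross product → J_v[:, 3] = (-3.3301,4.2321,-3.4641)
J_ω[:, 3] = z_3
entry J[0][3] = -3.3301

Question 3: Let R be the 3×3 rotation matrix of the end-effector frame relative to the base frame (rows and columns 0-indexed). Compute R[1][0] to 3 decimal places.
0.750

End-effector x-axis (col 0 of R) = (0.4330,0.7500,0.5000)
R[1][0] = 0.7500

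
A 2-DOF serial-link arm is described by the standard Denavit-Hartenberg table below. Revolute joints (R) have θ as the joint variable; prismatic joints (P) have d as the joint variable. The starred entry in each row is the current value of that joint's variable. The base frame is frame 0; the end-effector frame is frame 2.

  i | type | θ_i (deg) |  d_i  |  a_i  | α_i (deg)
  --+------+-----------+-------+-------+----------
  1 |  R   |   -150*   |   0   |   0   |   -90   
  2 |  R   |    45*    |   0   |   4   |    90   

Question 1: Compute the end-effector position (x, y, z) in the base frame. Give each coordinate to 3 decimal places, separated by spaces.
after link 1: o_1 = (0.0000, 0.0000, 0.0000)
after link 2: o_2 = (-2.4495, -1.4142, -2.8284)

-2.449 -1.414 -2.828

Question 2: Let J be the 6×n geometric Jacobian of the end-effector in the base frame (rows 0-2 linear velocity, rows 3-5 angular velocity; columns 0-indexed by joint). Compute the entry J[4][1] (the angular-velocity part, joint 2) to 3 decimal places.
-0.866

axis z_1 = (0.5000,-0.8660,0.0000); lever o_n−o_1 = (-2.4495,-1.4142,-2.8284)
cross product → J_v[:, 1] = (2.4495,1.4142,-2.8284)
J_ω[:, 1] = z_1
entry J[4][1] = -0.8660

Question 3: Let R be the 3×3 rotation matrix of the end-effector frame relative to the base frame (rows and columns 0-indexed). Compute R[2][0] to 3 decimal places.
-0.707

End-effector x-axis (col 0 of R) = (-0.6124,-0.3536,-0.7071)
R[2][0] = -0.7071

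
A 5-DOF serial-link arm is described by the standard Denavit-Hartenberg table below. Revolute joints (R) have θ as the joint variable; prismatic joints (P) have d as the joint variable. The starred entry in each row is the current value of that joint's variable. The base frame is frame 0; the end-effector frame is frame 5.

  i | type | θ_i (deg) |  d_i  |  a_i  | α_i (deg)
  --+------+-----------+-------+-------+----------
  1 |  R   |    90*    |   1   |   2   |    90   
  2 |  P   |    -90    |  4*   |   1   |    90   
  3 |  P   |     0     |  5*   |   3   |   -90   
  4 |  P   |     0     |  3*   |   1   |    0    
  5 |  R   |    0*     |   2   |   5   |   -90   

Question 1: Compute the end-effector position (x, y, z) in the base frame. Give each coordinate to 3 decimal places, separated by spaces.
9.000 -3.000 -9.000

after link 1: o_1 = (0.0000, 2.0000, 1.0000)
after link 2: o_2 = (4.0000, 2.0000, 0.0000)
after link 3: o_3 = (4.0000, -3.0000, -3.0000)
after link 4: o_4 = (7.0000, -3.0000, -4.0000)
after link 5: o_5 = (9.0000, -3.0000, -9.0000)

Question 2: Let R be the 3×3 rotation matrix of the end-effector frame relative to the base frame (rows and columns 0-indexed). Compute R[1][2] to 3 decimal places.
1.000

End-effector z-axis (col 2 of R) = (0.0000,1.0000,0.0000)
R[1][2] = 1.0000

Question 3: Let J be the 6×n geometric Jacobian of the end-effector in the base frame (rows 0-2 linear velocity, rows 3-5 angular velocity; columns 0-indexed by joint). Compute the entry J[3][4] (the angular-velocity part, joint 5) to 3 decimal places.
axis z_4 = (1.0000,-0.0000,0.0000); lever o_n−o_4 = (2.0000,0.0000,-5.0000)
cross product → J_v[:, 4] = (0.0000,5.0000,0.0000)
J_ω[:, 4] = z_4
entry J[3][4] = 1.0000

1.000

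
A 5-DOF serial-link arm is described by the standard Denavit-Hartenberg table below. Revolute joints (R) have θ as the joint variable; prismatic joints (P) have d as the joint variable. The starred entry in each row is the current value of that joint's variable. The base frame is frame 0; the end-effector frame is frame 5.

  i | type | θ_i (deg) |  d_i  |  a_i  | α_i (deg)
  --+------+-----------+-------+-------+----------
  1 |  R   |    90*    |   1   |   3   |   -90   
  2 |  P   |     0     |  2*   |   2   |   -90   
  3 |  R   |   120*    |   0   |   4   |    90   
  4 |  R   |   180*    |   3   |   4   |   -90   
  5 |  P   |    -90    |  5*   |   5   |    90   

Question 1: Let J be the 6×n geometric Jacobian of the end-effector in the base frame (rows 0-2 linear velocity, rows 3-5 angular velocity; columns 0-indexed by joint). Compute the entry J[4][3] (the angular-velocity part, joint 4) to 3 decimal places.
0.866

axis z_3 = (0.5000,0.8660,-0.0000); lever o_n−o_3 = (0.5359,8.9282,5.0000)
cross product → J_v[:, 3] = (4.3301,-2.5000,4.0000)
J_ω[:, 3] = z_3
entry J[4][3] = 0.8660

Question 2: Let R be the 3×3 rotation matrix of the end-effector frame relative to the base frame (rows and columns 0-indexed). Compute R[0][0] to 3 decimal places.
End-effector x-axis (col 0 of R) = (0.5000,0.8660,-0.0000)
R[0][0] = 0.5000

0.500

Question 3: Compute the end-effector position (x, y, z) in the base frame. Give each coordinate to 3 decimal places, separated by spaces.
after link 1: o_1 = (0.0000, 3.0000, 1.0000)
after link 2: o_2 = (-2.0000, 5.0000, 1.0000)
after link 3: o_3 = (1.4641, 3.0000, 1.0000)
after link 4: o_4 = (-0.5000, 7.5981, 1.0000)
after link 5: o_5 = (2.0000, 11.9282, 6.0000)

2.000 11.928 6.000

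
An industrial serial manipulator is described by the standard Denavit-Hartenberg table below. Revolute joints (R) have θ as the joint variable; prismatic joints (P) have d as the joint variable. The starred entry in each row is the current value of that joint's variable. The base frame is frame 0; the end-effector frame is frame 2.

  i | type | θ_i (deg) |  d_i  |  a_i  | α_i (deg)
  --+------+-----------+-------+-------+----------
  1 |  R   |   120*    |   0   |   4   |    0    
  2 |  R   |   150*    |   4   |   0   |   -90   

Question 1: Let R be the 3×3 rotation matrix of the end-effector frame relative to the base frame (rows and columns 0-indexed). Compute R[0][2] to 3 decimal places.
End-effector z-axis (col 2 of R) = (1.0000,-0.0000,0.0000)
R[0][2] = 1.0000

1.000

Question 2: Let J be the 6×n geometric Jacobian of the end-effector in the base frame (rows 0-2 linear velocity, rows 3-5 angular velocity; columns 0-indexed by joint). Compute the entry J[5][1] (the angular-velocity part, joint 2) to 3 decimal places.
axis z_1 = (0.0000,0.0000,1.0000); lever o_n−o_1 = (0.0000,0.0000,4.0000)
cross product → J_v[:, 1] = (0.0000,0.0000,0.0000)
J_ω[:, 1] = z_1
entry J[5][1] = 1.0000

1.000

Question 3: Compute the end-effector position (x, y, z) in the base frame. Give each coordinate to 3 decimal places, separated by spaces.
-2.000 3.464 4.000

after link 1: o_1 = (-2.0000, 3.4641, 0.0000)
after link 2: o_2 = (-2.0000, 3.4641, 4.0000)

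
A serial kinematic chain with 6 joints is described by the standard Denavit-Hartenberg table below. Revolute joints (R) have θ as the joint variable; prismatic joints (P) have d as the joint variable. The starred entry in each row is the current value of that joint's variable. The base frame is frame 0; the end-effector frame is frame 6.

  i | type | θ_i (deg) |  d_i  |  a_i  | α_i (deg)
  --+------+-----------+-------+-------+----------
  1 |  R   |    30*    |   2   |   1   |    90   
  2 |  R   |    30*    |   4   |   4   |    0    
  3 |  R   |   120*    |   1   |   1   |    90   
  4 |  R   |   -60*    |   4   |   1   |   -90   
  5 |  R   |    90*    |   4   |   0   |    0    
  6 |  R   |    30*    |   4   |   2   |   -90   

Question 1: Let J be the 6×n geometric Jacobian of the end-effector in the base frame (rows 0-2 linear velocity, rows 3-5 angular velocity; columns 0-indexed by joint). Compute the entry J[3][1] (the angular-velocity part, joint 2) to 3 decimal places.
0.500

axis z_1 = (0.5000,-0.8660,0.0000); lever o_n−o_1 = (2.5359,-8.9282,7.9282)
cross product → J_v[:, 1] = (-6.8660,-3.9641,-2.2679)
J_ω[:, 1] = z_1
entry J[3][1] = 0.5000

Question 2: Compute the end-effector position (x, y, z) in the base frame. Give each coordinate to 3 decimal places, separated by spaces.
3.402 -8.428 9.928

after link 1: o_1 = (0.8660, 0.5000, 2.0000)
after link 2: o_2 = (5.8660, -1.2321, 4.0000)
after link 3: o_3 = (5.6160, -2.5311, 4.5000)
after link 4: o_4 = (6.5401, -0.9976, 8.2141)
after link 5: o_5 = (4.9420, -4.2296, 9.9462)
after link 6: o_6 = (3.4019, -8.4282, 9.9282)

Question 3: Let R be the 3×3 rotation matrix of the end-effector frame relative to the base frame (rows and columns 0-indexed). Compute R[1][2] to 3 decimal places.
End-effector z-axis (col 2 of R) = (0.9163,-0.3370,0.2165)
R[1][2] = -0.3370

-0.337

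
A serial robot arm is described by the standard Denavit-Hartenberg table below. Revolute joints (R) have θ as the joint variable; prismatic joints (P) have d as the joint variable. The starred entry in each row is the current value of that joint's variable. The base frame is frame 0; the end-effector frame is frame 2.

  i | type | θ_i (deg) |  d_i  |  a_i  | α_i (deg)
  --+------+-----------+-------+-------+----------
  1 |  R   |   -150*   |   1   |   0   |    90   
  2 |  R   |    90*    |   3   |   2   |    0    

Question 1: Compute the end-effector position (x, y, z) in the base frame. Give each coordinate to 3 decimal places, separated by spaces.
after link 1: o_1 = (0.0000, 0.0000, 1.0000)
after link 2: o_2 = (-1.5000, 2.5981, 3.0000)

-1.500 2.598 3.000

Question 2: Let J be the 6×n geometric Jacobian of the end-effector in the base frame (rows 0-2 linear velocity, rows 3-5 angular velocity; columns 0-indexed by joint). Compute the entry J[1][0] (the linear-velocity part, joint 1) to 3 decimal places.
-1.500

axis z_0 = ẑ; lever o_n−o_0 = (-1.5000,2.5981,3.0000)
cross product → J_v[:, 0] = (-2.5981,-1.5000,0.0000)
J_ω[:, 0] = z_0
entry J[1][0] = -1.5000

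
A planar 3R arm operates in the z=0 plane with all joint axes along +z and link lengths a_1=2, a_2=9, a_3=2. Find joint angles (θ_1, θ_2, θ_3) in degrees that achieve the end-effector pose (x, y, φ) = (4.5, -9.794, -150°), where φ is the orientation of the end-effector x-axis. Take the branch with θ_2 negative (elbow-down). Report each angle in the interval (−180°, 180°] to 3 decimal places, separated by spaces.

-29.989 -30.013 -89.999

wrist centre = target − a_3·(cos φ, sin φ) = (6.2321, -8.7940)
cos θ_2 = (116.1729−2²−9²)/(2·2·9) = 0.8659; θ_2 = -30.0128° (elbow-down)
β = atan2(-8.7940,6.2321) = -54.6759°; ψ = atan2(-4.5017,9.7932) = -24.6873°
θ_1 = β − ψ = -29.9887°
θ_3 = φ − θ_1 − θ_2 = -89.9985° (wrapped to (-180°,180°])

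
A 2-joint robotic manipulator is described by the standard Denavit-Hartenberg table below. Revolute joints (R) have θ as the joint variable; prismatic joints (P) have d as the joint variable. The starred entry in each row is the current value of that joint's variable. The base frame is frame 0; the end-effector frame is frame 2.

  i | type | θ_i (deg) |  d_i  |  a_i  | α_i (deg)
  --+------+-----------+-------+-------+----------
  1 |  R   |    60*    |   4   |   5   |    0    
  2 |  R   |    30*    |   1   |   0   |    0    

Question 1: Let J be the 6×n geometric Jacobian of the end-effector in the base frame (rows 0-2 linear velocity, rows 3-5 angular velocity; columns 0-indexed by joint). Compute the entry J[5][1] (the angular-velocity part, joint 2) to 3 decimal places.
1.000

axis z_1 = (0.0000,0.0000,1.0000); lever o_n−o_1 = (0.0000,0.0000,1.0000)
cross product → J_v[:, 1] = (0.0000,0.0000,0.0000)
J_ω[:, 1] = z_1
entry J[5][1] = 1.0000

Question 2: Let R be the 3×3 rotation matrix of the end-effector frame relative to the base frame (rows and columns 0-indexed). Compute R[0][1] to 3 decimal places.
-1.000

End-effector y-axis (col 1 of R) = (-1.0000,0.0000,0.0000)
R[0][1] = -1.0000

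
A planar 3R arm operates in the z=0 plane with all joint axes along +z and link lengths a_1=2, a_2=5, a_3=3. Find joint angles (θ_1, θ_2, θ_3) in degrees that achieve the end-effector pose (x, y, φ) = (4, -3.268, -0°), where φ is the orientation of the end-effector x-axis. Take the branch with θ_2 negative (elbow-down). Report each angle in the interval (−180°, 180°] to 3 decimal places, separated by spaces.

59.997 -149.998 90.001

wrist centre = target − a_3·(cos φ, sin φ) = (1.0000, -3.2680)
cos θ_2 = (11.6798−2²−5²)/(2·2·5) = -0.8660; θ_2 = -149.9981° (elbow-down)
β = atan2(-3.2680,1.0000) = -72.9860°; ψ = atan2(-2.5001,-2.3300) = -132.9831°
θ_1 = β − ψ = 59.9971°
θ_3 = φ − θ_1 − θ_2 = 90.0010° (wrapped to (-180°,180°])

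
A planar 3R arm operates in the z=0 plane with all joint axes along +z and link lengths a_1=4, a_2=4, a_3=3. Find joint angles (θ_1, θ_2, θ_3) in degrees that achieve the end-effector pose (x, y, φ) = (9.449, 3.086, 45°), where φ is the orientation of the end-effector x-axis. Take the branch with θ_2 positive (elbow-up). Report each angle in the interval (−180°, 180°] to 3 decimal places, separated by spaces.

-15.003 45.005 14.998

wrist centre = target − a_3·(cos φ, sin φ) = (7.3277, 0.9647)
cos θ_2 = (54.6255−4²−4²)/(2·4·4) = 0.7070; θ_2 = 45.0049° (elbow-up)
β = atan2(0.9647,7.3277) = 7.4998°; ψ = atan2(2.8287,6.8282) = 22.5024°
θ_1 = β − ψ = -15.0026°
θ_3 = φ − θ_1 − θ_2 = 14.9978° (wrapped to (-180°,180°])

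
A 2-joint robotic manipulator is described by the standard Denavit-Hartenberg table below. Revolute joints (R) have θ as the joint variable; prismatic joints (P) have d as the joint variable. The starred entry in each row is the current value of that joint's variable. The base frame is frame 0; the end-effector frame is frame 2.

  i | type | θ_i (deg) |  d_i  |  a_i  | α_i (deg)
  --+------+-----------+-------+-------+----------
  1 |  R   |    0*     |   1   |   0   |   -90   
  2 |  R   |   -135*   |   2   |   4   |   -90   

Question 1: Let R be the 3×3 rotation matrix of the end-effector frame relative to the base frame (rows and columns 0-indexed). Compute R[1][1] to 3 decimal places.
End-effector y-axis (col 1 of R) = (0.0000,-1.0000,-0.0000)
R[1][1] = -1.0000

-1.000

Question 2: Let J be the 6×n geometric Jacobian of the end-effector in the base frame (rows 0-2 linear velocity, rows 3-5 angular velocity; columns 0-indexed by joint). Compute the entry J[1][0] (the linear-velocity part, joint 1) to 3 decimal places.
-2.828

axis z_0 = ẑ; lever o_n−o_0 = (-2.8284,2.0000,3.8284)
cross product → J_v[:, 0] = (-2.0000,-2.8284,0.0000)
J_ω[:, 0] = z_0
entry J[1][0] = -2.8284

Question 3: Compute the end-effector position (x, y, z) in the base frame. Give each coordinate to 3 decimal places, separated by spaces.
after link 1: o_1 = (0.0000, 0.0000, 1.0000)
after link 2: o_2 = (-2.8284, 2.0000, 3.8284)

-2.828 2.000 3.828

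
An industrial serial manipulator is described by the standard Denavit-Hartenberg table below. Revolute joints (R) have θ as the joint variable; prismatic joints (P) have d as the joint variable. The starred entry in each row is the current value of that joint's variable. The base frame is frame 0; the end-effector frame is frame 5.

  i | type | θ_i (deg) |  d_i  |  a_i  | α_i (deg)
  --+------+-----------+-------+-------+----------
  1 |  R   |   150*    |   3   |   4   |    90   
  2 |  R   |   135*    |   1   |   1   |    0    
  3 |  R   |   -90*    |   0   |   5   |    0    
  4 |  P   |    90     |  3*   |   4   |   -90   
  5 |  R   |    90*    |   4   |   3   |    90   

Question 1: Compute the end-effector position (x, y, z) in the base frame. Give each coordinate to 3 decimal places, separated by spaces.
-0.515 1.452 7.243

after link 1: o_1 = (-3.4641, 2.0000, 3.0000)
after link 2: o_2 = (-2.3517, 2.5125, 3.7071)
after link 3: o_3 = (-5.4136, 4.2802, 7.2426)
after link 4: o_4 = (-1.4641, 5.4641, 10.0711)
after link 5: o_5 = (-0.5146, 1.4518, 7.2426)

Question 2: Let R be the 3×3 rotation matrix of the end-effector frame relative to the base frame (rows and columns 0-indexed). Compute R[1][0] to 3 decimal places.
End-effector x-axis (col 0 of R) = (-0.5000,-0.8660,-0.0000)
R[1][0] = -0.8660

-0.866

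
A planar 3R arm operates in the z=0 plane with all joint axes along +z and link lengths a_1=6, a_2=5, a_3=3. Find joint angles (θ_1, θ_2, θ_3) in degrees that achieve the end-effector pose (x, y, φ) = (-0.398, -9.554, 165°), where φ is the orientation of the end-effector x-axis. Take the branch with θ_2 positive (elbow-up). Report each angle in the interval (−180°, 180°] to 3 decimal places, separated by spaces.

-89.997 29.989 -134.992

wrist centre = target − a_3·(cos φ, sin φ) = (2.4998, -10.3305)
cos θ_2 = (112.9672−6²−5²)/(2·6·5) = 0.8661; θ_2 = 29.9891° (elbow-up)
β = atan2(-10.3305,2.4998) = -76.3970°; ψ = atan2(2.4992,10.3306) = 13.5997°
θ_1 = β − ψ = -89.9967°
θ_3 = φ − θ_1 − θ_2 = -134.9924° (wrapped to (-180°,180°])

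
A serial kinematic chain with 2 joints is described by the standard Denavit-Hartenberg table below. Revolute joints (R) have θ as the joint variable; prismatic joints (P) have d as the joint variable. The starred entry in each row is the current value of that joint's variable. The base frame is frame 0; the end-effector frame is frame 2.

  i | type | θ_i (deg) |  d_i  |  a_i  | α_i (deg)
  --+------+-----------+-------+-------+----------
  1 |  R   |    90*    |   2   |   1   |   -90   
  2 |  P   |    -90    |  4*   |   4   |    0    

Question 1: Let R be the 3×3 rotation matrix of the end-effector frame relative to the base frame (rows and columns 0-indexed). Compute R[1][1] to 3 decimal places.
1.000

End-effector y-axis (col 1 of R) = (0.0000,1.0000,-0.0000)
R[1][1] = 1.0000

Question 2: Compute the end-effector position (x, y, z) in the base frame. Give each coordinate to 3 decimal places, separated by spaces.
after link 1: o_1 = (0.0000, 1.0000, 2.0000)
after link 2: o_2 = (-4.0000, 1.0000, 6.0000)

-4.000 1.000 6.000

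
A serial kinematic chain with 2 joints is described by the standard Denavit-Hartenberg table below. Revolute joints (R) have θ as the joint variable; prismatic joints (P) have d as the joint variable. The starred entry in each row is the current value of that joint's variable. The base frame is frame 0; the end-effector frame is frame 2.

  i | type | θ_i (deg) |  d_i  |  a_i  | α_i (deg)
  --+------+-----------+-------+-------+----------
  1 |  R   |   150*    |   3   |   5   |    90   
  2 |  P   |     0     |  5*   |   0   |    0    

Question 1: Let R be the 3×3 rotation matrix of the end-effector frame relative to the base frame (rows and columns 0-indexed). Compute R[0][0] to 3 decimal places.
End-effector x-axis (col 0 of R) = (-0.8660,0.5000,0.0000)
R[0][0] = -0.8660

-0.866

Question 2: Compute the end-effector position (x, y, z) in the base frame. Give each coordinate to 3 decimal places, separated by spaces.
-1.830 6.830 3.000

after link 1: o_1 = (-4.3301, 2.5000, 3.0000)
after link 2: o_2 = (-1.8301, 6.8301, 3.0000)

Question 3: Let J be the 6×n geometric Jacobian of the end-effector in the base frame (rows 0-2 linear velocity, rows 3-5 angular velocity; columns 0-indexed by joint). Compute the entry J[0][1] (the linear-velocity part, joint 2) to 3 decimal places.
0.500

prismatic axis z_1 = (0.5000,0.8660,0.0000)
J_v[:, 1] = z_1; J_ω[:, 1] = (0,0,0)
entry J[0][1] = 0.5000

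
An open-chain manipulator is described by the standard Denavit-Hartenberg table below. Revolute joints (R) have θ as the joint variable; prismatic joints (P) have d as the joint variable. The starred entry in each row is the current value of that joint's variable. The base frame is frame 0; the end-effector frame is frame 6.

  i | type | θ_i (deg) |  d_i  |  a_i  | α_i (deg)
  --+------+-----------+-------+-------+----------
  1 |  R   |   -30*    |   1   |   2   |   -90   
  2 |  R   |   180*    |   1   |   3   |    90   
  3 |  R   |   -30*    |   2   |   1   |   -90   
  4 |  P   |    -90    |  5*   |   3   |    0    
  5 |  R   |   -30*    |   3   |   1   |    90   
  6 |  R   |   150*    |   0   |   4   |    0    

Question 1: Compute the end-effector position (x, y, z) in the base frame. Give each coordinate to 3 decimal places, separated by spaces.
-2.598 11.366 -1.866

after link 1: o_1 = (1.7321, -1.0000, 1.0000)
after link 2: o_2 = (-0.3660, 1.3660, 1.0000)
after link 3: o_3 = (-1.3660, 1.3660, -1.0000)
after link 4: o_4 = (-1.3660, 6.3660, -4.0000)
after link 5: o_5 = (-0.8660, 9.3660, -4.8660)
after link 6: o_6 = (-2.5981, 11.3660, -1.8660)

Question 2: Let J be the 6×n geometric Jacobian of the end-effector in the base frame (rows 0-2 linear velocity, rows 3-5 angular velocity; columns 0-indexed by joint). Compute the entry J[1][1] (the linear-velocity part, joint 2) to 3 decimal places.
1.433

axis z_1 = (0.5000,0.8660,0.0000); lever o_n−o_1 = (-4.3301,12.3660,-2.8660)
cross product → J_v[:, 1] = (-2.4821,1.4330,9.9330)
J_ω[:, 1] = z_1
entry J[1][1] = 1.4330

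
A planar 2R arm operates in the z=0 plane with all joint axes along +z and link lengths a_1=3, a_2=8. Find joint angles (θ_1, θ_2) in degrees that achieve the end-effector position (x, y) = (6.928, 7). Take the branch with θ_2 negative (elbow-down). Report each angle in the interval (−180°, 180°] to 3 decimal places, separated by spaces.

90.004 -60.004

cos θ_2 = (96.9972−3²−8²)/(2·3·8) = 0.4999; θ_2 = -60.0039° (elbow-down)
β = atan2(7.0000,6.9280) = 45.2962°; ψ = atan2(-6.9285,6.9995) = -44.7077°
θ_1 = β − ψ = 90.0039°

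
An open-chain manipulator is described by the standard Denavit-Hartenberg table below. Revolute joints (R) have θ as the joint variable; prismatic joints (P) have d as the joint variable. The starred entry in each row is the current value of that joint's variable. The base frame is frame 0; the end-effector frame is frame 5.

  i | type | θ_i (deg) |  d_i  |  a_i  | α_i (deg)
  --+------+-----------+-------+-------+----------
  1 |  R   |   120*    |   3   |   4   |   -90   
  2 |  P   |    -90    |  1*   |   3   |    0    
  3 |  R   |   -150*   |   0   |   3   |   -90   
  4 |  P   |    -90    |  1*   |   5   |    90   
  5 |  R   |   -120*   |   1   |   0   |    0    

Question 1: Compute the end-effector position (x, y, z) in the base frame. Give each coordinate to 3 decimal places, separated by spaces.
after link 1: o_1 = (-2.0000, 3.4641, 3.0000)
after link 2: o_2 = (-2.8660, 2.9641, 6.0000)
after link 3: o_3 = (-2.1160, 1.6651, 3.4019)
after link 4: o_4 = (-6.0131, -1.5849, 3.9019)
after link 5: o_5 = (-6.2631, -1.1519, 4.7679)

-6.263 -1.152 4.768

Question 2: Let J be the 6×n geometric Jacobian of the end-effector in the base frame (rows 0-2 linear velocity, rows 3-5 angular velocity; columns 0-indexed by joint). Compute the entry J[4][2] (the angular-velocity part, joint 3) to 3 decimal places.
-0.500

axis z_2 = (-0.8660,-0.5000,0.0000); lever o_n−o_2 = (-3.3971,-4.1160,-1.2321)
cross product → J_v[:, 2] = (0.6160,-1.0670,1.8660)
J_ω[:, 2] = z_2
entry J[4][2] = -0.5000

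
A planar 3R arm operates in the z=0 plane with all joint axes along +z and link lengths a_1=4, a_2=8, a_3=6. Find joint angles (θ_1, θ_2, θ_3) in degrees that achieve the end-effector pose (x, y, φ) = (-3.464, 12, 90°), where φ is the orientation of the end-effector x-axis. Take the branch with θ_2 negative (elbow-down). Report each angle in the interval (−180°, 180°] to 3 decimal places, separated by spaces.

wrist centre = target − a_3·(cos φ, sin φ) = (-3.4640, 6.0000)
cos θ_2 = (47.9993−4²−8²)/(2·4·8) = -0.5000; θ_2 = -120.0007° (elbow-down)
β = atan2(6.0000,-3.4640) = 119.9993°; ψ = atan2(-6.9282,-0.0001) = -90.0007°
θ_1 = β − ψ = 210.0000°
θ_3 = φ − θ_1 − θ_2 = 0.0007° (wrapped to (-180°,180°])

-150.000 -120.001 0.001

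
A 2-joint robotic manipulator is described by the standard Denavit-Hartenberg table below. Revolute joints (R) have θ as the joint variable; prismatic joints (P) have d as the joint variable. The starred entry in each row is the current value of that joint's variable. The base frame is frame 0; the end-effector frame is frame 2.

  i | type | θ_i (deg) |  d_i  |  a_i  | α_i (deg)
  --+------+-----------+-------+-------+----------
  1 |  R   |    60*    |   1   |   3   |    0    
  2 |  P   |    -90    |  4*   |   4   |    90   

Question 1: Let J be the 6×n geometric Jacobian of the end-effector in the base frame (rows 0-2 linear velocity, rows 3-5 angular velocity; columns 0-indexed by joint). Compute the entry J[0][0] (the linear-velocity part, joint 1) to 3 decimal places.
-0.598

axis z_0 = ẑ; lever o_n−o_0 = (4.9641,0.5981,5.0000)
cross product → J_v[:, 0] = (-0.5981,4.9641,0.0000)
J_ω[:, 0] = z_0
entry J[0][0] = -0.5981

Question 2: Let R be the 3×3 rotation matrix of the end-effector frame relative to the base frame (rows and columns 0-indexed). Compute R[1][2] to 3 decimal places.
-0.866

End-effector z-axis (col 2 of R) = (-0.5000,-0.8660,0.0000)
R[1][2] = -0.8660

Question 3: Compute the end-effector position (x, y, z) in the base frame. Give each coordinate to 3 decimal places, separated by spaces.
after link 1: o_1 = (1.5000, 2.5981, 1.0000)
after link 2: o_2 = (4.9641, 0.5981, 5.0000)

4.964 0.598 5.000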